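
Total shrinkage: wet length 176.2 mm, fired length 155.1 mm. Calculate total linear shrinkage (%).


TS = (176.2 - 155.1) / 176.2 * 100 = 11.98%

11.98


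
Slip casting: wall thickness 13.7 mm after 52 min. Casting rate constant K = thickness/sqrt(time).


K = 13.7 / sqrt(52) = 13.7 / 7.2111 = 1.9 mm/min^0.5

1.9


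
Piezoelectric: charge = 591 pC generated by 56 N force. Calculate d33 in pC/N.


d33 = 591 / 56 = 10.6 pC/N

10.6


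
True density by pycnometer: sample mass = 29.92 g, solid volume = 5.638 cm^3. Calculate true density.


TD = 29.92 / 5.638 = 5.307 g/cm^3

5.307


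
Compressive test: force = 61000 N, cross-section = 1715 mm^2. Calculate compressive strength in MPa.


CS = 61000 / 1715 = 35.6 MPa

35.6


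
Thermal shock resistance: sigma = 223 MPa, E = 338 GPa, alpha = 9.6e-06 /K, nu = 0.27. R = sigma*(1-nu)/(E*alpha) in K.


R = 223*(1-0.27)/(338*1000*9.6e-06) = 50 K

50


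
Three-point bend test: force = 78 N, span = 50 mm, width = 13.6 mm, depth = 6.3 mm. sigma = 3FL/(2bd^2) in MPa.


sigma = 3*78*50/(2*13.6*6.3^2) = 10.8 MPa

10.8


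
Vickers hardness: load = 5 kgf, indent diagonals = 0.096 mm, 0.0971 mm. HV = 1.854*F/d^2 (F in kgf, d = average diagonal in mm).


d_avg = (0.096+0.0971)/2 = 0.09655 mm
HV = 1.854*5/0.09655^2 = 994

994


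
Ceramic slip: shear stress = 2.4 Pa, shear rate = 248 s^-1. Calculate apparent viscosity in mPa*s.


eta = tau/gamma * 1000 = 2.4/248 * 1000 = 9.7 mPa*s

9.7


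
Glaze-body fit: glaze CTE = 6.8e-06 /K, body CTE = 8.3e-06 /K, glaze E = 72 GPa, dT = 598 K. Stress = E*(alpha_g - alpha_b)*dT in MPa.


Stress = 72*1000*(6.8e-06 - 8.3e-06)*598 = -64.6 MPa

-64.6


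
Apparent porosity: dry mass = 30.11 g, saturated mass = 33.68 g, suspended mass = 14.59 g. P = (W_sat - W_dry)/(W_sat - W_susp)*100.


P = (33.68 - 30.11) / (33.68 - 14.59) * 100 = 3.57 / 19.09 * 100 = 18.7%

18.7


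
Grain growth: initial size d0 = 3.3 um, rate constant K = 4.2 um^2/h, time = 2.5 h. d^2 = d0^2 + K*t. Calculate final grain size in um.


d^2 = 3.3^2 + 4.2*2.5 = 21.39
d = sqrt(21.39) = 4.62 um

4.62


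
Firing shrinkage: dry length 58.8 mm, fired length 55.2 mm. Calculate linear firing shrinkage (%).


FS = (58.8 - 55.2) / 58.8 * 100 = 6.12%

6.12


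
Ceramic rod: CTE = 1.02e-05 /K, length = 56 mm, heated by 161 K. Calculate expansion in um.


dL = 1.02e-05 * 56 * 161 * 1000 = 91.963 um

91.963


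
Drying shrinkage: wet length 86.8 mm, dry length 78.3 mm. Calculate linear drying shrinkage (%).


DS = (86.8 - 78.3) / 86.8 * 100 = 9.79%

9.79


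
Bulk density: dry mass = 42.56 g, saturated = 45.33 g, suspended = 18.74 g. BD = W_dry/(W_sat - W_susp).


BD = 42.56 / (45.33 - 18.74) = 42.56 / 26.59 = 1.601 g/cm^3

1.601


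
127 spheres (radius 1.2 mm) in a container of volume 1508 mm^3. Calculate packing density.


V_sphere = 4/3*pi*1.2^3 = 7.2382 mm^3
Total V = 127*7.2382 = 919.2514 mm^3
PD = 919.2514 / 1508 = 0.61

0.61


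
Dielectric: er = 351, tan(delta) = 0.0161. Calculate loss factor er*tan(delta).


Loss = 351 * 0.0161 = 5.651

5.651


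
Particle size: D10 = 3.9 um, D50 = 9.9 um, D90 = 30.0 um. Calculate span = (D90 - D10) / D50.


Span = (30.0 - 3.9) / 9.9 = 26.1 / 9.9 = 2.636

2.636


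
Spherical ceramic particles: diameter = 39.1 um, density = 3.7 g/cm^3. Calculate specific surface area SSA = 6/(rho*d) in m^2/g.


SSA = 6 / (3.7 * 39.1) = 0.041 m^2/g

0.041


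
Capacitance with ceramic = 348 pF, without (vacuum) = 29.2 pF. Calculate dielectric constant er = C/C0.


er = 348 / 29.2 = 11.92

11.92


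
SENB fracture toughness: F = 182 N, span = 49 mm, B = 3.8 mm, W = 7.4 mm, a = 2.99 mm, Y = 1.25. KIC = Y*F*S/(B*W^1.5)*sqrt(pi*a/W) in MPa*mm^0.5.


KIC = 1.25*182*49/(3.8*7.4^1.5)*sqrt(pi*2.99/7.4) = 164.19

164.19


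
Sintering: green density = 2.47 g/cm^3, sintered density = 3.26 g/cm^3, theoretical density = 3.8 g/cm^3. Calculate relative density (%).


Relative = 3.26 / 3.8 * 100 = 85.8%

85.8


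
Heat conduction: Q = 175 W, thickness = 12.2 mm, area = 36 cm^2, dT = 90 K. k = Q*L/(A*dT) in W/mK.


k = 175*12.2/1000/(36/10000*90) = 6.59 W/mK

6.59


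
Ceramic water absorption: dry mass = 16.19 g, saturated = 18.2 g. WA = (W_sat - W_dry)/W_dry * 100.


WA = (18.2 - 16.19) / 16.19 * 100 = 12.42%

12.42


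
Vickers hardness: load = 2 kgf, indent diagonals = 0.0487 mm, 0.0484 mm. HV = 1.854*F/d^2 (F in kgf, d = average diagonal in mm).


d_avg = (0.0487+0.0484)/2 = 0.04855 mm
HV = 1.854*2/0.04855^2 = 1573

1573


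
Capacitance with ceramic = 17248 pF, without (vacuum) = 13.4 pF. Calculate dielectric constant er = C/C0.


er = 17248 / 13.4 = 1287.16

1287.16


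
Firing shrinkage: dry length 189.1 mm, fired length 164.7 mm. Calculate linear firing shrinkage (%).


FS = (189.1 - 164.7) / 189.1 * 100 = 12.9%

12.9


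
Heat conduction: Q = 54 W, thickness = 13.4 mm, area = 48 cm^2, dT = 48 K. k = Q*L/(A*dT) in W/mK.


k = 54*13.4/1000/(48/10000*48) = 3.14 W/mK

3.14


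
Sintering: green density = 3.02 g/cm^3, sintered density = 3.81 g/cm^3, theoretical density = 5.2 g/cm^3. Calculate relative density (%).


Relative = 3.81 / 5.2 * 100 = 73.3%

73.3


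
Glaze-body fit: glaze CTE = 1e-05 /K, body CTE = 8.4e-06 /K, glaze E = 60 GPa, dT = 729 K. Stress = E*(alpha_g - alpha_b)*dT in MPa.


Stress = 60*1000*(1e-05 - 8.4e-06)*729 = 70.0 MPa

70.0


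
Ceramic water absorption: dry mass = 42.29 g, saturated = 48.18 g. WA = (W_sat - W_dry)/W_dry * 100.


WA = (48.18 - 42.29) / 42.29 * 100 = 13.93%

13.93


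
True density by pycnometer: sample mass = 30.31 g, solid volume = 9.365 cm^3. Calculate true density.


TD = 30.31 / 9.365 = 3.237 g/cm^3

3.237


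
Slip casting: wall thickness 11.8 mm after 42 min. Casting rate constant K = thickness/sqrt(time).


K = 11.8 / sqrt(42) = 11.8 / 6.4807 = 1.821 mm/min^0.5

1.821


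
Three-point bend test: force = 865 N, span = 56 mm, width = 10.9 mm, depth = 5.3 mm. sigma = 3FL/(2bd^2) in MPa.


sigma = 3*865*56/(2*10.9*5.3^2) = 237.3 MPa

237.3


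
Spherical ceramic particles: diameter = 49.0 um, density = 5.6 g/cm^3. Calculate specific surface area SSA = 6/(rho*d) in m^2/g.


SSA = 6 / (5.6 * 49.0) = 0.022 m^2/g

0.022


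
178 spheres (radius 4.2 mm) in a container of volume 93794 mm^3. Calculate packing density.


V_sphere = 4/3*pi*4.2^3 = 310.3391 mm^3
Total V = 178*310.3391 = 55240.3598 mm^3
PD = 55240.3598 / 93794 = 0.589

0.589


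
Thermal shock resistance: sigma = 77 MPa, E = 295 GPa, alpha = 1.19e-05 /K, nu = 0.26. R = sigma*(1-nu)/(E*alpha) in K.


R = 77*(1-0.26)/(295*1000*1.19e-05) = 16 K

16


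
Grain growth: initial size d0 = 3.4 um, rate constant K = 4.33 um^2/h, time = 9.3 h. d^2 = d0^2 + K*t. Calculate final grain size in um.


d^2 = 3.4^2 + 4.33*9.3 = 51.829
d = sqrt(51.829) = 7.2 um

7.2


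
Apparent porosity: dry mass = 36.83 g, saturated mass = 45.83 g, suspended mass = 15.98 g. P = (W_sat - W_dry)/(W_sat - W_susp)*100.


P = (45.83 - 36.83) / (45.83 - 15.98) * 100 = 9.0 / 29.85 * 100 = 30.2%

30.2


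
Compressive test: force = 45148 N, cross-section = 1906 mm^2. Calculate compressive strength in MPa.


CS = 45148 / 1906 = 23.7 MPa

23.7


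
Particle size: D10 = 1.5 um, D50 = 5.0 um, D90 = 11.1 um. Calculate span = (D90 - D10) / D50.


Span = (11.1 - 1.5) / 5.0 = 9.6 / 5.0 = 1.92

1.92


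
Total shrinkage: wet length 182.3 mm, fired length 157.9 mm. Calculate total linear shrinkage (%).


TS = (182.3 - 157.9) / 182.3 * 100 = 13.38%

13.38


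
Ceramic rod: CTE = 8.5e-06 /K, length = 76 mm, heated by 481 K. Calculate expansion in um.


dL = 8.5e-06 * 76 * 481 * 1000 = 310.726 um

310.726


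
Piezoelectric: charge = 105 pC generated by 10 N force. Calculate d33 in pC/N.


d33 = 105 / 10 = 10.5 pC/N

10.5


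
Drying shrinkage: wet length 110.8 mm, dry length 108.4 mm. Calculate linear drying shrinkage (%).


DS = (110.8 - 108.4) / 110.8 * 100 = 2.17%

2.17


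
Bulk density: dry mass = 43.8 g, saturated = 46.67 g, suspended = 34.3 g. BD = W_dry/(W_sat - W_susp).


BD = 43.8 / (46.67 - 34.3) = 43.8 / 12.37 = 3.541 g/cm^3

3.541


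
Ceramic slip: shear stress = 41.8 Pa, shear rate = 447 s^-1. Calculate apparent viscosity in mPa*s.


eta = tau/gamma * 1000 = 41.8/447 * 1000 = 93.5 mPa*s

93.5


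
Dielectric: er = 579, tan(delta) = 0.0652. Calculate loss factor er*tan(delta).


Loss = 579 * 0.0652 = 37.751

37.751


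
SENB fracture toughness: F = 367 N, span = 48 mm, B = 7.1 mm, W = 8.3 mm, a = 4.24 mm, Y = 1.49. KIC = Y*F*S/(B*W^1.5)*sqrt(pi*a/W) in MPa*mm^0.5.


KIC = 1.49*367*48/(7.1*8.3^1.5)*sqrt(pi*4.24/8.3) = 195.86

195.86


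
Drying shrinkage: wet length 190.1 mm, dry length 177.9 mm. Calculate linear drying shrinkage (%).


DS = (190.1 - 177.9) / 190.1 * 100 = 6.42%

6.42


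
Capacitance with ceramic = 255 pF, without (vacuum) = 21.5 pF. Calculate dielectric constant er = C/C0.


er = 255 / 21.5 = 11.86

11.86


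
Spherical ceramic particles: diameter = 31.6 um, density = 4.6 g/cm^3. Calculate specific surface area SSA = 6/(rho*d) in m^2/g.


SSA = 6 / (4.6 * 31.6) = 0.041 m^2/g

0.041


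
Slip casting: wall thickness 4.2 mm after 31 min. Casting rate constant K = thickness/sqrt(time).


K = 4.2 / sqrt(31) = 4.2 / 5.5678 = 0.754 mm/min^0.5

0.754


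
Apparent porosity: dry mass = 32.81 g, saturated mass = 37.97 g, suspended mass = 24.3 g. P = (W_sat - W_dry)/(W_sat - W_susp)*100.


P = (37.97 - 32.81) / (37.97 - 24.3) * 100 = 5.16 / 13.67 * 100 = 37.7%

37.7


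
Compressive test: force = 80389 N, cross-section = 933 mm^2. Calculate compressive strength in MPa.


CS = 80389 / 933 = 86.2 MPa

86.2


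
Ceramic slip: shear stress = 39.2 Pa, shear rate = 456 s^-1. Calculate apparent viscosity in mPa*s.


eta = tau/gamma * 1000 = 39.2/456 * 1000 = 86.0 mPa*s

86.0


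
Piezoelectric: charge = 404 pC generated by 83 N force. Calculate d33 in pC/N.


d33 = 404 / 83 = 4.9 pC/N

4.9


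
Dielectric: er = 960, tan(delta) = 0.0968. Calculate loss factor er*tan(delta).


Loss = 960 * 0.0968 = 92.928

92.928


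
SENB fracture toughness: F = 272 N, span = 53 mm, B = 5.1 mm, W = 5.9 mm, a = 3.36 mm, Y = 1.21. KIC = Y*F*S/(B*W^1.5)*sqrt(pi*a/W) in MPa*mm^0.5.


KIC = 1.21*272*53/(5.1*5.9^1.5)*sqrt(pi*3.36/5.9) = 319.23

319.23


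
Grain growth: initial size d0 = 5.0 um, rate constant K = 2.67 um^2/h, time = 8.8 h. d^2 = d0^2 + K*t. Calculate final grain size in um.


d^2 = 5.0^2 + 2.67*8.8 = 48.496
d = sqrt(48.496) = 6.96 um

6.96


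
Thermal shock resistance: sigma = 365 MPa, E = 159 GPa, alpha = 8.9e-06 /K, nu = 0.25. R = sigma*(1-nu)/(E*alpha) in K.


R = 365*(1-0.25)/(159*1000*8.9e-06) = 193 K

193


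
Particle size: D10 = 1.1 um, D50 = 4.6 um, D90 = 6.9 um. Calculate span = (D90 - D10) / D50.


Span = (6.9 - 1.1) / 4.6 = 5.8 / 4.6 = 1.261

1.261


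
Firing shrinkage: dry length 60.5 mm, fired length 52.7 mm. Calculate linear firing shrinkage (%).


FS = (60.5 - 52.7) / 60.5 * 100 = 12.89%

12.89


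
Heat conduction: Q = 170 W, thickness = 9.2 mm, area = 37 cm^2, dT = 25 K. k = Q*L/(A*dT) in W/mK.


k = 170*9.2/1000/(37/10000*25) = 16.91 W/mK

16.91


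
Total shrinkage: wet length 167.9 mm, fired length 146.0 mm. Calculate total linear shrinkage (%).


TS = (167.9 - 146.0) / 167.9 * 100 = 13.04%

13.04


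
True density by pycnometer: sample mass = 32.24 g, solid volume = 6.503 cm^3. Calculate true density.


TD = 32.24 / 6.503 = 4.958 g/cm^3

4.958


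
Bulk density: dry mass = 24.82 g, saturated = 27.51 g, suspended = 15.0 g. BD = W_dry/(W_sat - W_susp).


BD = 24.82 / (27.51 - 15.0) = 24.82 / 12.51 = 1.984 g/cm^3

1.984


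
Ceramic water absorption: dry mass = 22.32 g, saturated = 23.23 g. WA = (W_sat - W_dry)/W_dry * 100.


WA = (23.23 - 22.32) / 22.32 * 100 = 4.08%

4.08


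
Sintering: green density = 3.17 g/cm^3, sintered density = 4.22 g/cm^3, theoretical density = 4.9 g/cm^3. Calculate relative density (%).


Relative = 4.22 / 4.9 * 100 = 86.1%

86.1


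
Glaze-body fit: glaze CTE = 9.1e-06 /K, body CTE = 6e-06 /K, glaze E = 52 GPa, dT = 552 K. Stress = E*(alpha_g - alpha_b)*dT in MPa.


Stress = 52*1000*(9.1e-06 - 6e-06)*552 = 89.0 MPa

89.0


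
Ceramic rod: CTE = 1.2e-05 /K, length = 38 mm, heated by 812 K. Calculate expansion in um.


dL = 1.2e-05 * 38 * 812 * 1000 = 370.272 um

370.272


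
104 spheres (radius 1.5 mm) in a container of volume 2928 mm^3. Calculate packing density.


V_sphere = 4/3*pi*1.5^3 = 14.1372 mm^3
Total V = 104*14.1372 = 1470.2688 mm^3
PD = 1470.2688 / 2928 = 0.502

0.502


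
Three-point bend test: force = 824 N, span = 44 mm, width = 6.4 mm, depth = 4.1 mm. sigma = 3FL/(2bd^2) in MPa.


sigma = 3*824*44/(2*6.4*4.1^2) = 505.5 MPa

505.5


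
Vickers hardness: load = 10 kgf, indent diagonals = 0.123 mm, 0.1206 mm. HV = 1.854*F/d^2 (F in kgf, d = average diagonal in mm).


d_avg = (0.123+0.1206)/2 = 0.1218 mm
HV = 1.854*10/0.1218^2 = 1250

1250


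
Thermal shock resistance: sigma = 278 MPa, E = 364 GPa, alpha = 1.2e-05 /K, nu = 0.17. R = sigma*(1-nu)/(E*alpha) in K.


R = 278*(1-0.17)/(364*1000*1.2e-05) = 53 K

53


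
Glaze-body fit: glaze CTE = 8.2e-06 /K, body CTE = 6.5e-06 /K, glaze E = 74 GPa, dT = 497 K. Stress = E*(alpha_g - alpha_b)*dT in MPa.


Stress = 74*1000*(8.2e-06 - 6.5e-06)*497 = 62.5 MPa

62.5


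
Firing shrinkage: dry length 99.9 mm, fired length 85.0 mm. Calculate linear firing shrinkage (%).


FS = (99.9 - 85.0) / 99.9 * 100 = 14.91%

14.91


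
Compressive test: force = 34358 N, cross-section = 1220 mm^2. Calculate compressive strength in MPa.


CS = 34358 / 1220 = 28.2 MPa

28.2


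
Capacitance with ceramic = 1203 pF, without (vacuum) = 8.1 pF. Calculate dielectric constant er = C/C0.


er = 1203 / 8.1 = 148.52

148.52


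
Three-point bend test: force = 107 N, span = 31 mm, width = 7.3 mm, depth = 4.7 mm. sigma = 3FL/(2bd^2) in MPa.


sigma = 3*107*31/(2*7.3*4.7^2) = 30.9 MPa

30.9


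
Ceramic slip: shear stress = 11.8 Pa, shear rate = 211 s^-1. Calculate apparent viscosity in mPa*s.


eta = tau/gamma * 1000 = 11.8/211 * 1000 = 55.9 mPa*s

55.9


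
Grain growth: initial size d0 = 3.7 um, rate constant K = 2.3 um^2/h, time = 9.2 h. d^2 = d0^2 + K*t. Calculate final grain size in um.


d^2 = 3.7^2 + 2.3*9.2 = 34.85
d = sqrt(34.85) = 5.9 um

5.9


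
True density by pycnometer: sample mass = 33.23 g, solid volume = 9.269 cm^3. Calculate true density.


TD = 33.23 / 9.269 = 3.585 g/cm^3

3.585


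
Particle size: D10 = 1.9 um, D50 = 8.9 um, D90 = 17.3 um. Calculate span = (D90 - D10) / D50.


Span = (17.3 - 1.9) / 8.9 = 15.4 / 8.9 = 1.73

1.73


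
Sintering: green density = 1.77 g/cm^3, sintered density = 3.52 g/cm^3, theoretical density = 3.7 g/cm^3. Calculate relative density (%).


Relative = 3.52 / 3.7 * 100 = 95.1%

95.1


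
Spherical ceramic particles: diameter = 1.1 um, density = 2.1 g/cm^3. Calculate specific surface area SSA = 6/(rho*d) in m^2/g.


SSA = 6 / (2.1 * 1.1) = 2.597 m^2/g

2.597


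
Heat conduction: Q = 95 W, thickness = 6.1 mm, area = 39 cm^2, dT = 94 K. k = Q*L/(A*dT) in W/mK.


k = 95*6.1/1000/(39/10000*94) = 1.58 W/mK

1.58


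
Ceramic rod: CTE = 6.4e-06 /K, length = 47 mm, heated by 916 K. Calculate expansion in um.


dL = 6.4e-06 * 47 * 916 * 1000 = 275.533 um

275.533


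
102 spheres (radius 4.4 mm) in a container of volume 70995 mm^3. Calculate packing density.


V_sphere = 4/3*pi*4.4^3 = 356.8179 mm^3
Total V = 102*356.8179 = 36395.4258 mm^3
PD = 36395.4258 / 70995 = 0.513

0.513


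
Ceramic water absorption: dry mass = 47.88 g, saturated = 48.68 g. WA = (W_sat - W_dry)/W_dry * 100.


WA = (48.68 - 47.88) / 47.88 * 100 = 1.67%

1.67


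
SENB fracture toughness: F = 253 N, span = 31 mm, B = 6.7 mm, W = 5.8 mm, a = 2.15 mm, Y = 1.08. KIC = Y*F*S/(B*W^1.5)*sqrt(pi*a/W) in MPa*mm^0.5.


KIC = 1.08*253*31/(6.7*5.8^1.5)*sqrt(pi*2.15/5.8) = 97.67

97.67


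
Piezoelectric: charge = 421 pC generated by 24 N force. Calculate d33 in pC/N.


d33 = 421 / 24 = 17.5 pC/N

17.5


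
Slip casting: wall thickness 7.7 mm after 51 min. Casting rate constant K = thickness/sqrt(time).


K = 7.7 / sqrt(51) = 7.7 / 7.1414 = 1.078 mm/min^0.5

1.078


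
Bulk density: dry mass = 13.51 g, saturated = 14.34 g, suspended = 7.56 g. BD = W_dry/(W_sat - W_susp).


BD = 13.51 / (14.34 - 7.56) = 13.51 / 6.78 = 1.993 g/cm^3

1.993


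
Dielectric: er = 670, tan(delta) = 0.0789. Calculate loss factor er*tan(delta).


Loss = 670 * 0.0789 = 52.863

52.863


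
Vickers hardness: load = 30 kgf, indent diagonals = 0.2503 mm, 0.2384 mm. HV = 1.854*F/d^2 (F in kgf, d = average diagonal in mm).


d_avg = (0.2503+0.2384)/2 = 0.24435 mm
HV = 1.854*30/0.24435^2 = 932

932


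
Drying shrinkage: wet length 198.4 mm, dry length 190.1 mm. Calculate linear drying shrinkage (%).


DS = (198.4 - 190.1) / 198.4 * 100 = 4.18%

4.18


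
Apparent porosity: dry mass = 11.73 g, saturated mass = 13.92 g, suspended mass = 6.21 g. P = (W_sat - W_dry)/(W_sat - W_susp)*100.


P = (13.92 - 11.73) / (13.92 - 6.21) * 100 = 2.19 / 7.71 * 100 = 28.4%

28.4


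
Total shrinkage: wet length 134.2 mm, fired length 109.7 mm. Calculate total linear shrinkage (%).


TS = (134.2 - 109.7) / 134.2 * 100 = 18.26%

18.26


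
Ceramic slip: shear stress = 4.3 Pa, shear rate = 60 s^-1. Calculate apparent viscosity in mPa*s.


eta = tau/gamma * 1000 = 4.3/60 * 1000 = 71.7 mPa*s

71.7


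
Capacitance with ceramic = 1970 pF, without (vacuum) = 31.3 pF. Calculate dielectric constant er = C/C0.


er = 1970 / 31.3 = 62.94

62.94


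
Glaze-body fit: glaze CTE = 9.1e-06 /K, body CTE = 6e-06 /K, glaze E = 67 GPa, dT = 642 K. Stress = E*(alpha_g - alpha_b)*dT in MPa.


Stress = 67*1000*(9.1e-06 - 6e-06)*642 = 133.3 MPa

133.3


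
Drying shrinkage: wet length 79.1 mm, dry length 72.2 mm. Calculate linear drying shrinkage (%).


DS = (79.1 - 72.2) / 79.1 * 100 = 8.72%

8.72


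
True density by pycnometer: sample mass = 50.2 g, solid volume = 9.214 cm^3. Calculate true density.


TD = 50.2 / 9.214 = 5.448 g/cm^3

5.448


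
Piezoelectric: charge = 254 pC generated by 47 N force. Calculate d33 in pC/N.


d33 = 254 / 47 = 5.4 pC/N

5.4


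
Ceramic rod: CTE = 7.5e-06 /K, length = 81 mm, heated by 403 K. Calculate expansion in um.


dL = 7.5e-06 * 81 * 403 * 1000 = 244.823 um

244.823


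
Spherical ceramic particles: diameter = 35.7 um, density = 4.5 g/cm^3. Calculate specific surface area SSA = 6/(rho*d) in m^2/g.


SSA = 6 / (4.5 * 35.7) = 0.037 m^2/g

0.037


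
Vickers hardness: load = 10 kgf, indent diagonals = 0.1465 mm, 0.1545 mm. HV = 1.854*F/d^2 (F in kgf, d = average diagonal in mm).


d_avg = (0.1465+0.1545)/2 = 0.1505 mm
HV = 1.854*10/0.1505^2 = 819

819


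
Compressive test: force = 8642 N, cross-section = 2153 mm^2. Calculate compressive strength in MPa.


CS = 8642 / 2153 = 4.0 MPa

4.0


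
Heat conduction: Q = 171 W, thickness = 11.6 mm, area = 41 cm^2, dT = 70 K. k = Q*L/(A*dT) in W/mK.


k = 171*11.6/1000/(41/10000*70) = 6.91 W/mK

6.91


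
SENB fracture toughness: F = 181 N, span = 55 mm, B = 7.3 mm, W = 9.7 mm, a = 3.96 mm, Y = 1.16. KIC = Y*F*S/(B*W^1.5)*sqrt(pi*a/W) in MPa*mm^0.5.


KIC = 1.16*181*55/(7.3*9.7^1.5)*sqrt(pi*3.96/9.7) = 59.3

59.3


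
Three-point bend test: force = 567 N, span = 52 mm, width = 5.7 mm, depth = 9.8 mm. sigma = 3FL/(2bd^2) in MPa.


sigma = 3*567*52/(2*5.7*9.8^2) = 80.8 MPa

80.8


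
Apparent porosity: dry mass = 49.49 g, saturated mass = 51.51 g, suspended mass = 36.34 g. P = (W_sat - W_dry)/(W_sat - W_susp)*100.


P = (51.51 - 49.49) / (51.51 - 36.34) * 100 = 2.02 / 15.17 * 100 = 13.3%

13.3


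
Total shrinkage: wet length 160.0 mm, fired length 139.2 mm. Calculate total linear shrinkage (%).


TS = (160.0 - 139.2) / 160.0 * 100 = 13.0%

13.0


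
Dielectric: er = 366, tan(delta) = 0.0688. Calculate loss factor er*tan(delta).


Loss = 366 * 0.0688 = 25.181

25.181


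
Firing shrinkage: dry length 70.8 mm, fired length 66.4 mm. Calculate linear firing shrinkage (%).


FS = (70.8 - 66.4) / 70.8 * 100 = 6.21%

6.21


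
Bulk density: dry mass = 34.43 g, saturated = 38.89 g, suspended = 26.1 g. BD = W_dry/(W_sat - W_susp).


BD = 34.43 / (38.89 - 26.1) = 34.43 / 12.79 = 2.692 g/cm^3

2.692


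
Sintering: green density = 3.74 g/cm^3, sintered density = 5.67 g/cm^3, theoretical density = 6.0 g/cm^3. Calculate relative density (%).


Relative = 5.67 / 6.0 * 100 = 94.5%

94.5


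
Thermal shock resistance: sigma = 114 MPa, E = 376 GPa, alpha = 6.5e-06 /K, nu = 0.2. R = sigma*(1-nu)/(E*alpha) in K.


R = 114*(1-0.2)/(376*1000*6.5e-06) = 37 K

37


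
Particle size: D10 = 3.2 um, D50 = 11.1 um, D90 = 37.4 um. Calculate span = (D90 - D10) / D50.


Span = (37.4 - 3.2) / 11.1 = 34.2 / 11.1 = 3.081

3.081


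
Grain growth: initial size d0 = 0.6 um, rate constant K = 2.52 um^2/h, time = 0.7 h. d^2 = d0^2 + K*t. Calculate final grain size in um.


d^2 = 0.6^2 + 2.52*0.7 = 2.124
d = sqrt(2.124) = 1.46 um

1.46


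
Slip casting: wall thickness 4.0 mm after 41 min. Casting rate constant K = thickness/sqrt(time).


K = 4.0 / sqrt(41) = 4.0 / 6.4031 = 0.625 mm/min^0.5

0.625


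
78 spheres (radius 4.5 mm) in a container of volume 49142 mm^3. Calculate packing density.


V_sphere = 4/3*pi*4.5^3 = 381.7035 mm^3
Total V = 78*381.7035 = 29772.873 mm^3
PD = 29772.873 / 49142 = 0.606

0.606


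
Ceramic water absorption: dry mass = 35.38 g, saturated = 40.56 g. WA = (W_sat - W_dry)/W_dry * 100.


WA = (40.56 - 35.38) / 35.38 * 100 = 14.64%

14.64


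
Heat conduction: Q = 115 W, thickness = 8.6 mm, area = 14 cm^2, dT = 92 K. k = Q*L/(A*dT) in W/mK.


k = 115*8.6/1000/(14/10000*92) = 7.68 W/mK

7.68


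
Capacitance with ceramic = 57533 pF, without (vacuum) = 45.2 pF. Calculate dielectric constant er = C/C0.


er = 57533 / 45.2 = 1272.85

1272.85


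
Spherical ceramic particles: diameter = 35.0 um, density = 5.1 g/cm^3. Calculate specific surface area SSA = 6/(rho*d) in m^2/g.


SSA = 6 / (5.1 * 35.0) = 0.034 m^2/g

0.034


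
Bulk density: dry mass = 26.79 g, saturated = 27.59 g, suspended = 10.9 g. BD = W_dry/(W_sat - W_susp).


BD = 26.79 / (27.59 - 10.9) = 26.79 / 16.69 = 1.605 g/cm^3

1.605


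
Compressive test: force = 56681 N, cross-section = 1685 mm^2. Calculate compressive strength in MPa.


CS = 56681 / 1685 = 33.6 MPa

33.6


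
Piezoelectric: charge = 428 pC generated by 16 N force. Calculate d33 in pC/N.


d33 = 428 / 16 = 26.8 pC/N

26.8


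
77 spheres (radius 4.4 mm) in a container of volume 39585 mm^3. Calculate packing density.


V_sphere = 4/3*pi*4.4^3 = 356.8179 mm^3
Total V = 77*356.8179 = 27474.9783 mm^3
PD = 27474.9783 / 39585 = 0.694

0.694


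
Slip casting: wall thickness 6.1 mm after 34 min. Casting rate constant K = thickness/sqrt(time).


K = 6.1 / sqrt(34) = 6.1 / 5.831 = 1.046 mm/min^0.5

1.046


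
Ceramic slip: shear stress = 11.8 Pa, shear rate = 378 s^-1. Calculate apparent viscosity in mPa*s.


eta = tau/gamma * 1000 = 11.8/378 * 1000 = 31.2 mPa*s

31.2


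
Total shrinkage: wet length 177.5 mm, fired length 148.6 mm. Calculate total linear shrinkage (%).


TS = (177.5 - 148.6) / 177.5 * 100 = 16.28%

16.28


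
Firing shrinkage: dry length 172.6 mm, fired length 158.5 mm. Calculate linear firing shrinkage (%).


FS = (172.6 - 158.5) / 172.6 * 100 = 8.17%

8.17


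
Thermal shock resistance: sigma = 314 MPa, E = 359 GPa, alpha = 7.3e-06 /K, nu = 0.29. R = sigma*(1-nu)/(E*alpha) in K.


R = 314*(1-0.29)/(359*1000*7.3e-06) = 85 K

85


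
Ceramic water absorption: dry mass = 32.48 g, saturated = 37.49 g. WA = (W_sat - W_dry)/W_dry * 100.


WA = (37.49 - 32.48) / 32.48 * 100 = 15.42%

15.42


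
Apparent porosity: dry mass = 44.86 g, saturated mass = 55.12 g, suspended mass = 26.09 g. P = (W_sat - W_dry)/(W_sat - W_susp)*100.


P = (55.12 - 44.86) / (55.12 - 26.09) * 100 = 10.26 / 29.03 * 100 = 35.3%

35.3


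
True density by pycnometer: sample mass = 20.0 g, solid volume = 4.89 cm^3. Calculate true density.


TD = 20.0 / 4.89 = 4.09 g/cm^3

4.09


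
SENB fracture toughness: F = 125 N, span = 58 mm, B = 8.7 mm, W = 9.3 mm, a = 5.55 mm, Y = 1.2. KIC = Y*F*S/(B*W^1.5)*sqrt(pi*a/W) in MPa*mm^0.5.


KIC = 1.2*125*58/(8.7*9.3^1.5)*sqrt(pi*5.55/9.3) = 48.28

48.28


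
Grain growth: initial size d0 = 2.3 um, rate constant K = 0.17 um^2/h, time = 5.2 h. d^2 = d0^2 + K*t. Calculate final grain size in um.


d^2 = 2.3^2 + 0.17*5.2 = 6.174
d = sqrt(6.174) = 2.48 um

2.48


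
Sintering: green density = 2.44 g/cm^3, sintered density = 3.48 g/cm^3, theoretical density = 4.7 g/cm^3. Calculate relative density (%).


Relative = 3.48 / 4.7 * 100 = 74.0%

74.0


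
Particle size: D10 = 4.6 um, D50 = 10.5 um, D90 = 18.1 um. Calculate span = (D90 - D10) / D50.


Span = (18.1 - 4.6) / 10.5 = 13.5 / 10.5 = 1.286

1.286


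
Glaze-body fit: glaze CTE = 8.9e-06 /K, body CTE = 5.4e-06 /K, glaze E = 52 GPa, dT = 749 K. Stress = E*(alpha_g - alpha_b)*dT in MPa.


Stress = 52*1000*(8.9e-06 - 5.4e-06)*749 = 136.3 MPa

136.3


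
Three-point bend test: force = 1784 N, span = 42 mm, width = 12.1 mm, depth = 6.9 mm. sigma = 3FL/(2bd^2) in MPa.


sigma = 3*1784*42/(2*12.1*6.9^2) = 195.1 MPa

195.1


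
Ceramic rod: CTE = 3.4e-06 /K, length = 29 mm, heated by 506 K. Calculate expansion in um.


dL = 3.4e-06 * 29 * 506 * 1000 = 49.892 um

49.892


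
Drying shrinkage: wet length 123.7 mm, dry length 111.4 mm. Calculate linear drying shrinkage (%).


DS = (123.7 - 111.4) / 123.7 * 100 = 9.94%

9.94


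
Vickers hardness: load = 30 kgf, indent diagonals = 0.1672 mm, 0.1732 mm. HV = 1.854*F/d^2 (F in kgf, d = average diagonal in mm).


d_avg = (0.1672+0.1732)/2 = 0.1702 mm
HV = 1.854*30/0.1702^2 = 1920

1920


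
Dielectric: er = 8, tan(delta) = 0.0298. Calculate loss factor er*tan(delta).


Loss = 8 * 0.0298 = 0.238

0.238


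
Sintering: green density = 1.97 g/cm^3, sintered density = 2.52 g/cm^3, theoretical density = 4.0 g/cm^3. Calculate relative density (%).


Relative = 2.52 / 4.0 * 100 = 63.0%

63.0


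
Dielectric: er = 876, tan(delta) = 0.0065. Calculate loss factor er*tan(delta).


Loss = 876 * 0.0065 = 5.694

5.694


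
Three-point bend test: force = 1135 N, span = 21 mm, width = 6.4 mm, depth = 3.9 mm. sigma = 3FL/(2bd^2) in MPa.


sigma = 3*1135*21/(2*6.4*3.9^2) = 367.3 MPa

367.3


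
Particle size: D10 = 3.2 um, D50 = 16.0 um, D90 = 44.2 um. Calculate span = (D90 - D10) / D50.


Span = (44.2 - 3.2) / 16.0 = 41.0 / 16.0 = 2.563

2.563


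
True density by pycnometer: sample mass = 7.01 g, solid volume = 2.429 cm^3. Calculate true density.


TD = 7.01 / 2.429 = 2.886 g/cm^3

2.886


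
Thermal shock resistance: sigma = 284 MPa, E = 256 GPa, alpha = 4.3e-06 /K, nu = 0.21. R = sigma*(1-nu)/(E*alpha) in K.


R = 284*(1-0.21)/(256*1000*4.3e-06) = 204 K

204


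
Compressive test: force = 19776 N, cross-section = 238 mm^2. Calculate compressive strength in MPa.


CS = 19776 / 238 = 83.1 MPa

83.1


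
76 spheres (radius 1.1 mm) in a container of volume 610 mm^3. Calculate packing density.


V_sphere = 4/3*pi*1.1^3 = 5.5753 mm^3
Total V = 76*5.5753 = 423.7228 mm^3
PD = 423.7228 / 610 = 0.695

0.695


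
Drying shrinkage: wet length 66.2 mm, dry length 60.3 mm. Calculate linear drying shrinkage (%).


DS = (66.2 - 60.3) / 66.2 * 100 = 8.91%

8.91


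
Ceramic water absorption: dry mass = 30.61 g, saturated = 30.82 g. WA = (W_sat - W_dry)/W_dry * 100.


WA = (30.82 - 30.61) / 30.61 * 100 = 0.69%

0.69


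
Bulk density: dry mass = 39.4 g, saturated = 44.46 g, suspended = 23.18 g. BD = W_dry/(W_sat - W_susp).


BD = 39.4 / (44.46 - 23.18) = 39.4 / 21.28 = 1.852 g/cm^3

1.852


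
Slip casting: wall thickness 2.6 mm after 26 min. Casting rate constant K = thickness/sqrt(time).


K = 2.6 / sqrt(26) = 2.6 / 5.099 = 0.51 mm/min^0.5

0.51


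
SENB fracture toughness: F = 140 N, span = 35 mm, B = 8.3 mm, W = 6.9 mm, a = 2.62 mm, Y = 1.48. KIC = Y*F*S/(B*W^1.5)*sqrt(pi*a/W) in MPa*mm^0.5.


KIC = 1.48*140*35/(8.3*6.9^1.5)*sqrt(pi*2.62/6.9) = 52.65

52.65


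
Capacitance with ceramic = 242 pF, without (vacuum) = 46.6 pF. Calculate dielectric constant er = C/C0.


er = 242 / 46.6 = 5.19

5.19


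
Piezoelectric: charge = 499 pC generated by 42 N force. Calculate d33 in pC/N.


d33 = 499 / 42 = 11.9 pC/N

11.9


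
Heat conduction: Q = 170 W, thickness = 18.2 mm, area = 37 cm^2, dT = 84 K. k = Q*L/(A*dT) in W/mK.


k = 170*18.2/1000/(37/10000*84) = 9.95 W/mK

9.95


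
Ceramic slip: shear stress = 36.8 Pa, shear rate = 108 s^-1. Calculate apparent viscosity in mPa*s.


eta = tau/gamma * 1000 = 36.8/108 * 1000 = 340.7 mPa*s

340.7


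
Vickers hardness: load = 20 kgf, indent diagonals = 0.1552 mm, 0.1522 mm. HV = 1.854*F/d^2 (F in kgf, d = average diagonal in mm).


d_avg = (0.1552+0.1522)/2 = 0.1537 mm
HV = 1.854*20/0.1537^2 = 1570

1570


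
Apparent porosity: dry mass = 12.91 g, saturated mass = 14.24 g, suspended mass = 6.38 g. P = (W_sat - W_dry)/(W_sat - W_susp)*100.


P = (14.24 - 12.91) / (14.24 - 6.38) * 100 = 1.33 / 7.86 * 100 = 16.9%

16.9


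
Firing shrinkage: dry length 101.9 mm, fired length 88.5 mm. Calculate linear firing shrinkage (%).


FS = (101.9 - 88.5) / 101.9 * 100 = 13.15%

13.15


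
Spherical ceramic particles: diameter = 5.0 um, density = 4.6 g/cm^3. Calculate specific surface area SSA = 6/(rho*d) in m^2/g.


SSA = 6 / (4.6 * 5.0) = 0.261 m^2/g

0.261


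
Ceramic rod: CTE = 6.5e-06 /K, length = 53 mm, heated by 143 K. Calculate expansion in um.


dL = 6.5e-06 * 53 * 143 * 1000 = 49.264 um

49.264


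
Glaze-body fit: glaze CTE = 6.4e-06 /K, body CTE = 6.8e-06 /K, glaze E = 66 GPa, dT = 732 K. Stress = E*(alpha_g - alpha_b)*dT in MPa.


Stress = 66*1000*(6.4e-06 - 6.8e-06)*732 = -19.3 MPa

-19.3


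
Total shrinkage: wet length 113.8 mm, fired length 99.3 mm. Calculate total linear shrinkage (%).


TS = (113.8 - 99.3) / 113.8 * 100 = 12.74%

12.74


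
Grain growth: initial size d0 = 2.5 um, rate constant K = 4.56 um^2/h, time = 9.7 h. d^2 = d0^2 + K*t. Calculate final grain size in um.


d^2 = 2.5^2 + 4.56*9.7 = 50.482
d = sqrt(50.482) = 7.11 um

7.11


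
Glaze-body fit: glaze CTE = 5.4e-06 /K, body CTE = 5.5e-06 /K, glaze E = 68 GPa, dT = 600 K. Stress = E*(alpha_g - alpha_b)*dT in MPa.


Stress = 68*1000*(5.4e-06 - 5.5e-06)*600 = -4.1 MPa

-4.1


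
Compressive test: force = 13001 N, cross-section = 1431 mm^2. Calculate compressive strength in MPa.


CS = 13001 / 1431 = 9.1 MPa

9.1


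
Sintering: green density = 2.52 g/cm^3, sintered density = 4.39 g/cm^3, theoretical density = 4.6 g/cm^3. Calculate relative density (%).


Relative = 4.39 / 4.6 * 100 = 95.4%

95.4


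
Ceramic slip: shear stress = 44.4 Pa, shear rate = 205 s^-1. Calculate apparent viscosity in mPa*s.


eta = tau/gamma * 1000 = 44.4/205 * 1000 = 216.6 mPa*s

216.6


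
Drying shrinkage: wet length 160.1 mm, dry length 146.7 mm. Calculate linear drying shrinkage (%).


DS = (160.1 - 146.7) / 160.1 * 100 = 8.37%

8.37


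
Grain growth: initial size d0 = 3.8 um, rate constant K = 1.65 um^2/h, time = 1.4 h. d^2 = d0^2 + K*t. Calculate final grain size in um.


d^2 = 3.8^2 + 1.65*1.4 = 16.75
d = sqrt(16.75) = 4.09 um

4.09


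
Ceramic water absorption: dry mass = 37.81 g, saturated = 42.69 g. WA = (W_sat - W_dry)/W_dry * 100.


WA = (42.69 - 37.81) / 37.81 * 100 = 12.91%

12.91


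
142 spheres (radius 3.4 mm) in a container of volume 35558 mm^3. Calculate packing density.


V_sphere = 4/3*pi*3.4^3 = 164.6362 mm^3
Total V = 142*164.6362 = 23378.3404 mm^3
PD = 23378.3404 / 35558 = 0.657

0.657


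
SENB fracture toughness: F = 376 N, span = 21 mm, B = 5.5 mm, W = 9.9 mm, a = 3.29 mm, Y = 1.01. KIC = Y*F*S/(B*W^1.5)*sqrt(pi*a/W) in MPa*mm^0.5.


KIC = 1.01*376*21/(5.5*9.9^1.5)*sqrt(pi*3.29/9.9) = 47.56

47.56


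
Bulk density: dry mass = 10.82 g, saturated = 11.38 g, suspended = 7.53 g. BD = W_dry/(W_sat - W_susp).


BD = 10.82 / (11.38 - 7.53) = 10.82 / 3.85 = 2.81 g/cm^3

2.81


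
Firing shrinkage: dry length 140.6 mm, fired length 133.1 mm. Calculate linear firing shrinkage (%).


FS = (140.6 - 133.1) / 140.6 * 100 = 5.33%

5.33


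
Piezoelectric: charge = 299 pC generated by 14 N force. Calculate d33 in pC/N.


d33 = 299 / 14 = 21.4 pC/N

21.4


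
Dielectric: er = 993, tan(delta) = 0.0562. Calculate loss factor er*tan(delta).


Loss = 993 * 0.0562 = 55.807

55.807


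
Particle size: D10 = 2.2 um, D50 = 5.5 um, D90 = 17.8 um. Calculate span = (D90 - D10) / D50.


Span = (17.8 - 2.2) / 5.5 = 15.6 / 5.5 = 2.836

2.836


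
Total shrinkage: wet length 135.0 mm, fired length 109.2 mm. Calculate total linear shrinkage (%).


TS = (135.0 - 109.2) / 135.0 * 100 = 19.11%

19.11


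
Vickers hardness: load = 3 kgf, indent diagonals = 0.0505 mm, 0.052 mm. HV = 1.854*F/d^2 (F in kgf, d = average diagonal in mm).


d_avg = (0.0505+0.052)/2 = 0.05125 mm
HV = 1.854*3/0.05125^2 = 2118

2118


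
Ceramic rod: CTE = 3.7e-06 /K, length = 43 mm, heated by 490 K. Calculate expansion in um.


dL = 3.7e-06 * 43 * 490 * 1000 = 77.959 um

77.959


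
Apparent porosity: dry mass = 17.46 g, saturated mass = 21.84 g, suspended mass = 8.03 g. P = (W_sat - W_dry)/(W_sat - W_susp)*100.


P = (21.84 - 17.46) / (21.84 - 8.03) * 100 = 4.38 / 13.81 * 100 = 31.7%

31.7


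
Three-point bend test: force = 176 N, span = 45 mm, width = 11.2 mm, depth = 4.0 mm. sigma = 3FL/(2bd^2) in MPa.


sigma = 3*176*45/(2*11.2*4.0^2) = 66.3 MPa

66.3


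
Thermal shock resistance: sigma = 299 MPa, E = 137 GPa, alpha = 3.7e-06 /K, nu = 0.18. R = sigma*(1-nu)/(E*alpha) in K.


R = 299*(1-0.18)/(137*1000*3.7e-06) = 484 K

484


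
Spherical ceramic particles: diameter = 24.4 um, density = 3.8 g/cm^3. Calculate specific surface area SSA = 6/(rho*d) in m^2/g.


SSA = 6 / (3.8 * 24.4) = 0.065 m^2/g

0.065


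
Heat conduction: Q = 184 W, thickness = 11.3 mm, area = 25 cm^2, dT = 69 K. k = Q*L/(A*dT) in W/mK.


k = 184*11.3/1000/(25/10000*69) = 12.05 W/mK

12.05


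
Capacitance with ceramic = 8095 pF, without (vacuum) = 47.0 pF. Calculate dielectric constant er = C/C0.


er = 8095 / 47.0 = 172.23

172.23


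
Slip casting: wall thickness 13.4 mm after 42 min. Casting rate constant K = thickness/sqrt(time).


K = 13.4 / sqrt(42) = 13.4 / 6.4807 = 2.068 mm/min^0.5

2.068


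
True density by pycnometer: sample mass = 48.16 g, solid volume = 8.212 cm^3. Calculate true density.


TD = 48.16 / 8.212 = 5.865 g/cm^3

5.865


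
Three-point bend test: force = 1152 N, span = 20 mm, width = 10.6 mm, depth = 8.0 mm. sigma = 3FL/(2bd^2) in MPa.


sigma = 3*1152*20/(2*10.6*8.0^2) = 50.9 MPa

50.9


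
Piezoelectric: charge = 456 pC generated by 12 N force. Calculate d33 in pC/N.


d33 = 456 / 12 = 38.0 pC/N

38.0


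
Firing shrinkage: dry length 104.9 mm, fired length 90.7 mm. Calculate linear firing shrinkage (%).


FS = (104.9 - 90.7) / 104.9 * 100 = 13.54%

13.54


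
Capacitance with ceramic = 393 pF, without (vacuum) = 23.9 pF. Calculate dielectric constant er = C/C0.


er = 393 / 23.9 = 16.44

16.44


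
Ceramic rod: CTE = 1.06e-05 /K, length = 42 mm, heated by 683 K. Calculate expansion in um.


dL = 1.06e-05 * 42 * 683 * 1000 = 304.072 um

304.072


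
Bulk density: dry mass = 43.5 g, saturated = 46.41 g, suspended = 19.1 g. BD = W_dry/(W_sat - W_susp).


BD = 43.5 / (46.41 - 19.1) = 43.5 / 27.31 = 1.593 g/cm^3

1.593


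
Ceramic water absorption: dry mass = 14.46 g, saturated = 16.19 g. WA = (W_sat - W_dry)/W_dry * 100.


WA = (16.19 - 14.46) / 14.46 * 100 = 11.96%

11.96


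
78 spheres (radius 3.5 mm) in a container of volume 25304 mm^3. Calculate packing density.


V_sphere = 4/3*pi*3.5^3 = 179.5944 mm^3
Total V = 78*179.5944 = 14008.3632 mm^3
PD = 14008.3632 / 25304 = 0.554

0.554


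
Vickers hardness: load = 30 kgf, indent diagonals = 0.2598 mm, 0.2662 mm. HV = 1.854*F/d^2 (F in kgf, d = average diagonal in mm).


d_avg = (0.2598+0.2662)/2 = 0.263 mm
HV = 1.854*30/0.263^2 = 804

804


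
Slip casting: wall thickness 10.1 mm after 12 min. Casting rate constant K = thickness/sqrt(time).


K = 10.1 / sqrt(12) = 10.1 / 3.4641 = 2.916 mm/min^0.5

2.916


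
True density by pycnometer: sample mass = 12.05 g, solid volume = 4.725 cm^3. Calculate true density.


TD = 12.05 / 4.725 = 2.55 g/cm^3

2.55


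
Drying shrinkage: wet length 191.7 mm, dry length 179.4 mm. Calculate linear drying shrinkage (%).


DS = (191.7 - 179.4) / 191.7 * 100 = 6.42%

6.42


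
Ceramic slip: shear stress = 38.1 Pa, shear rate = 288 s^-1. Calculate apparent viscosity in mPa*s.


eta = tau/gamma * 1000 = 38.1/288 * 1000 = 132.3 mPa*s

132.3


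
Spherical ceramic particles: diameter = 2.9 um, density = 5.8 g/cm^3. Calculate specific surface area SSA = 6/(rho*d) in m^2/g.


SSA = 6 / (5.8 * 2.9) = 0.357 m^2/g

0.357


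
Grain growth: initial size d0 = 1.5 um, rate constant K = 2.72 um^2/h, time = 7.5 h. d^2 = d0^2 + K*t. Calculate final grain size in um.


d^2 = 1.5^2 + 2.72*7.5 = 22.65
d = sqrt(22.65) = 4.76 um

4.76


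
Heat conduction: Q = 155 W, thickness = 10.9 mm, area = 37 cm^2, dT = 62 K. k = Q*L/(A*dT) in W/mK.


k = 155*10.9/1000/(37/10000*62) = 7.36 W/mK

7.36


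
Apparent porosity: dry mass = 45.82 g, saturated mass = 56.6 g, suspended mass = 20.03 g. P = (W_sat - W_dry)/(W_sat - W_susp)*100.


P = (56.6 - 45.82) / (56.6 - 20.03) * 100 = 10.78 / 36.57 * 100 = 29.5%

29.5


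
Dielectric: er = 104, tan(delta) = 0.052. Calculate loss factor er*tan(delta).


Loss = 104 * 0.052 = 5.408

5.408


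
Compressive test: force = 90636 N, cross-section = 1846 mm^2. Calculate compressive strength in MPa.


CS = 90636 / 1846 = 49.1 MPa

49.1


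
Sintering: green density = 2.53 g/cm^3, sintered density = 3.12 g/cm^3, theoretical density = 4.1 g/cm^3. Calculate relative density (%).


Relative = 3.12 / 4.1 * 100 = 76.1%

76.1


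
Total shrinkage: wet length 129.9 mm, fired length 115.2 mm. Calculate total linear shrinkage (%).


TS = (129.9 - 115.2) / 129.9 * 100 = 11.32%

11.32


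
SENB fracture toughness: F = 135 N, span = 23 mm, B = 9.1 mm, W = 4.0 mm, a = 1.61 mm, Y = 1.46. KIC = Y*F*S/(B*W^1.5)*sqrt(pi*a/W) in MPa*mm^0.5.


KIC = 1.46*135*23/(9.1*4.0^1.5)*sqrt(pi*1.61/4.0) = 70.02

70.02


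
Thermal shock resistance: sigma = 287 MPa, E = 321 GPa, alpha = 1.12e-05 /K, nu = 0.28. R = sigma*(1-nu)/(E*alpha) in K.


R = 287*(1-0.28)/(321*1000*1.12e-05) = 57 K

57


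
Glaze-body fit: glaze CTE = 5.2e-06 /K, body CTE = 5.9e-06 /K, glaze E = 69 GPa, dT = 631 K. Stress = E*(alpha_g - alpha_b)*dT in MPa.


Stress = 69*1000*(5.2e-06 - 5.9e-06)*631 = -30.5 MPa

-30.5
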